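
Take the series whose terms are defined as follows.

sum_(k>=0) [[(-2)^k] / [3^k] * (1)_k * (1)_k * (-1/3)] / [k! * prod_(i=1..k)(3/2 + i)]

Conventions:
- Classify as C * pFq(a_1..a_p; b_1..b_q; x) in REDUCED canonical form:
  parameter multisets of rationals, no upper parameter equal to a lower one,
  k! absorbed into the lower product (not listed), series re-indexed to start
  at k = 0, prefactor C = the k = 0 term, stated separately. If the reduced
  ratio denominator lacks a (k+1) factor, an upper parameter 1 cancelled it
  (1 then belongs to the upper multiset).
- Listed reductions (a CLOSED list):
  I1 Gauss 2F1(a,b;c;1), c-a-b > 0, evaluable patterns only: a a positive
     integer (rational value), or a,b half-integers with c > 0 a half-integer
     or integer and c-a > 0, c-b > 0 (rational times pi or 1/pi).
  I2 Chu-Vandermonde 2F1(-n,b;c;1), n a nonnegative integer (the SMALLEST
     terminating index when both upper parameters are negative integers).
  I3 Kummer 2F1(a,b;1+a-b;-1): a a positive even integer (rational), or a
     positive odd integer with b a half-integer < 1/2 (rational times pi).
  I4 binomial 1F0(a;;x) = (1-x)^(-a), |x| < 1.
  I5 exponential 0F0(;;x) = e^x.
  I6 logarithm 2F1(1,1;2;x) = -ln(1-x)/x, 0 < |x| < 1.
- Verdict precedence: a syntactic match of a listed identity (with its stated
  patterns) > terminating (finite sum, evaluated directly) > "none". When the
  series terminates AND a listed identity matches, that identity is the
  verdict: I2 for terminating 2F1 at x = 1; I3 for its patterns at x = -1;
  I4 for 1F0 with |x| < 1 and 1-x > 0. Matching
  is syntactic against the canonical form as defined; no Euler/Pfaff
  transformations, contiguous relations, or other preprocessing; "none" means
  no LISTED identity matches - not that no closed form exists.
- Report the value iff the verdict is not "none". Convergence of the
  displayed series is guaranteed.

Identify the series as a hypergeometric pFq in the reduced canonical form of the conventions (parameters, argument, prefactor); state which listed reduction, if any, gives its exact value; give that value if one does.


Prefactor -1/3, argument -2/3: 2F1 with upper {1, 1} over lower {5/2}. Verdict: none here - no I1-I6 shape fits x = -2/3 with lower {5/2}.

First insight: from the first term -1/3: the two geometric factors (prefactor -1/3) combine into one argument.
Term ratio: r(k) = (-2/3) * (k+1) (k+1) / [(k+5/2) (k+1)] - poly over poly, x = (-2/3) from leading terms; C = -1/3 at k = 0.


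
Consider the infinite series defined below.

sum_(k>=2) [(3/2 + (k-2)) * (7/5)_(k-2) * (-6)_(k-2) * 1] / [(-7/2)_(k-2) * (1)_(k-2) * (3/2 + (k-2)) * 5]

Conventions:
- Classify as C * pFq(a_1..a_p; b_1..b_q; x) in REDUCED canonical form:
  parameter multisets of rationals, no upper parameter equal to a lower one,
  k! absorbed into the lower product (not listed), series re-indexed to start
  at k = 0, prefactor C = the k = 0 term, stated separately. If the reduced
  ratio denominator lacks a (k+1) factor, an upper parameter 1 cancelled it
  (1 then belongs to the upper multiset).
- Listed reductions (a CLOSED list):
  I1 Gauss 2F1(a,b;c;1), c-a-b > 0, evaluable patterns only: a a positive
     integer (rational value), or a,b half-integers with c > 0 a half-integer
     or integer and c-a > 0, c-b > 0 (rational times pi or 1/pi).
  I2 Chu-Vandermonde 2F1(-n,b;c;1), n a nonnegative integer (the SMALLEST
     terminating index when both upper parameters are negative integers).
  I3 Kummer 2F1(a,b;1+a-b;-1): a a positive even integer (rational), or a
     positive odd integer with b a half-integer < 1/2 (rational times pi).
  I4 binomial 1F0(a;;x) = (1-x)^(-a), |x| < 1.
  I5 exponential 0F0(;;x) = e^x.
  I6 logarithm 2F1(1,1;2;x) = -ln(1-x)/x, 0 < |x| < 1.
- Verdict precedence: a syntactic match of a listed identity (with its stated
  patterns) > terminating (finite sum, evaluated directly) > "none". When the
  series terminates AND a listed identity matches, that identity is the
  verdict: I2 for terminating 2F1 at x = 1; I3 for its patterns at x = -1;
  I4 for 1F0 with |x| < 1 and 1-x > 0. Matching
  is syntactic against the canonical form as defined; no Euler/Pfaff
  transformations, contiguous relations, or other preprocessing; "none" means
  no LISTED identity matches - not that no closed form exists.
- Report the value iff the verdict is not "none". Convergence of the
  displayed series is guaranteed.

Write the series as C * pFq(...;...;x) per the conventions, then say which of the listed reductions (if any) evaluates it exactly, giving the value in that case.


Canonical form: C = 1/5 times 2F1 with upper {-6, 7/5}, lower {-7/2}, x = 1. Verdict at x = 1: Vandermonde's identity (I2) matches (terminating 2F1 at x = 1 with n = 6, b = 7/5, c = -7/2). Sum: -150423/390625.

Key observation: t_0 being 1/5, (1)_k (prefactor 1/5) is k! itself.
Term ratio: r(k) = 1 * (k-6) (k+7/5) / [(k-7/2) (k+1)] - rational in k. x = 1; t_0 = 1/5; negate the roots.


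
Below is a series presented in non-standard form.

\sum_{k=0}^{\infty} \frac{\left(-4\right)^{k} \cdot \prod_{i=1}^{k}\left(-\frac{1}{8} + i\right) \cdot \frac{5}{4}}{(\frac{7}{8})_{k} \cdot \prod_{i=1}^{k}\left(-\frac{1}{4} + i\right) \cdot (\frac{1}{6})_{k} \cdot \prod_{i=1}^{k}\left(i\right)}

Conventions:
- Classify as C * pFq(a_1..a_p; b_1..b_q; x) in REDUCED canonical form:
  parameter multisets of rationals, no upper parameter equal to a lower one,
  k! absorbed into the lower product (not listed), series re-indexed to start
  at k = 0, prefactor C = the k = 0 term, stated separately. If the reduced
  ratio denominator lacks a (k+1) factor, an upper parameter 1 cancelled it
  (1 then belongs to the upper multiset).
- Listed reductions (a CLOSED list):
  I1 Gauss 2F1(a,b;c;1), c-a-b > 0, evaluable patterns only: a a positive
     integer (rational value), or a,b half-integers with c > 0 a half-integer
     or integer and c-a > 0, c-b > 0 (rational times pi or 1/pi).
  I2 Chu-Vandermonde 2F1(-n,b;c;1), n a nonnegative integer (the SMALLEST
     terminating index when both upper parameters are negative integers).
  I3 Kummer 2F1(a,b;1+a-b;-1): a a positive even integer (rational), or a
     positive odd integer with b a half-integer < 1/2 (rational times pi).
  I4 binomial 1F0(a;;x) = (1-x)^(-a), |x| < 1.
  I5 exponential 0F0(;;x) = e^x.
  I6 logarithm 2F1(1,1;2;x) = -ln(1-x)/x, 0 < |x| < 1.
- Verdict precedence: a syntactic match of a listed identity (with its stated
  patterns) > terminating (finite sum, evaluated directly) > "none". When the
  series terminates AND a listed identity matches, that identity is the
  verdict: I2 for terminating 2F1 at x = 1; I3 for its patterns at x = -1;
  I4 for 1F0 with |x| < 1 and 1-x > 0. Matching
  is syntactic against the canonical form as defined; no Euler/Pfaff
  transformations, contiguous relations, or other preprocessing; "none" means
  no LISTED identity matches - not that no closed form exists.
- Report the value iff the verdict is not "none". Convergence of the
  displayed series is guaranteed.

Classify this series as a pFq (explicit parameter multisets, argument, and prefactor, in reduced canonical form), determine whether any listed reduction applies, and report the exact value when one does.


With C = \frac{5}{4}: the canonical form is 0F2(-; \frac{1}{6}, \frac{3}{4}; -4). Verdict: none here - no I1-I6 shape fits x = -4 with lower {\frac{1}{6}, \frac{3}{4}}.

Structural cue: from the first term \frac{5}{4}: the running product (C = 5/4) telescopes to a rising factorial.
Term ratio: r(k) = -4 * 1 / [(k+\frac{1}{6}) (k+\frac{3}{4}) (k+1)] - poly over poly, x = -4 from leading terms; C = \frac{5}{4} at k = 0.


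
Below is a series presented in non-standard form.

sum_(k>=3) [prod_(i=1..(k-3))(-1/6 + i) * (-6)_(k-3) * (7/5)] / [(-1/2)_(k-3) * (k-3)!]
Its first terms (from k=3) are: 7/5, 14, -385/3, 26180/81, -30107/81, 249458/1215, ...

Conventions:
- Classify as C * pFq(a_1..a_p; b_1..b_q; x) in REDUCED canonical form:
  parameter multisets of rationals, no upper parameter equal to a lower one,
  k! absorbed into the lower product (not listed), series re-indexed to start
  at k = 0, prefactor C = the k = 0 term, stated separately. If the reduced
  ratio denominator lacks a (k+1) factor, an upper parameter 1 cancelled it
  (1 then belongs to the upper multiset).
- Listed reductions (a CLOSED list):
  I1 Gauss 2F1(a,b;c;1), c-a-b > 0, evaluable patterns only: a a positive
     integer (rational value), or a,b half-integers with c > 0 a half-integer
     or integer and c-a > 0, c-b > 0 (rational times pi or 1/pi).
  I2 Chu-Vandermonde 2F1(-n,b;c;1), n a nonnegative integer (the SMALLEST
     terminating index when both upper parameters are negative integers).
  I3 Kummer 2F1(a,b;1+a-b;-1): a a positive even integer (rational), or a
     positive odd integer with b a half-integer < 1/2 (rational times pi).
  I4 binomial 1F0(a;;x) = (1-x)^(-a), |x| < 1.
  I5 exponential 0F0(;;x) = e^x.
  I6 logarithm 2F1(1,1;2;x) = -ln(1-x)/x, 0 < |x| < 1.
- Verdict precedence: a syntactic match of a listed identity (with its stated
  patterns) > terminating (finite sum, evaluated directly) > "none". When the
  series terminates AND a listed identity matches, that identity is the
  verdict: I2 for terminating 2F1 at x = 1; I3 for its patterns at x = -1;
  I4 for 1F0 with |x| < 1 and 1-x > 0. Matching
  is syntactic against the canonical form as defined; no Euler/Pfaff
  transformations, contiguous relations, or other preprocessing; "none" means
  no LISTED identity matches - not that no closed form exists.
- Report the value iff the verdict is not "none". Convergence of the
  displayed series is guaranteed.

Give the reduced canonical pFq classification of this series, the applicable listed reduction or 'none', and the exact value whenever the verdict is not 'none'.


This is 7/5 * 2F1(-6, 5/6; -1/2; 1) in reduced canonical form. Verdict: Chu-Vandermonde (I2) fires (terminating 2F1 at x = 1 with n = 6, b = 5/6, c = -1/2). Hence: -45056/98415.

Key observation: t_0 being 7/5, the running product (prefactor 7/5) telescopes to a rising factorial.
Step ratio: r(k) = 1 * (k-6) (k+5/6) / [(k-1/2) (k+1)] - rational in k, leading ratio 1; with t_0 = 7/5, classification follows.


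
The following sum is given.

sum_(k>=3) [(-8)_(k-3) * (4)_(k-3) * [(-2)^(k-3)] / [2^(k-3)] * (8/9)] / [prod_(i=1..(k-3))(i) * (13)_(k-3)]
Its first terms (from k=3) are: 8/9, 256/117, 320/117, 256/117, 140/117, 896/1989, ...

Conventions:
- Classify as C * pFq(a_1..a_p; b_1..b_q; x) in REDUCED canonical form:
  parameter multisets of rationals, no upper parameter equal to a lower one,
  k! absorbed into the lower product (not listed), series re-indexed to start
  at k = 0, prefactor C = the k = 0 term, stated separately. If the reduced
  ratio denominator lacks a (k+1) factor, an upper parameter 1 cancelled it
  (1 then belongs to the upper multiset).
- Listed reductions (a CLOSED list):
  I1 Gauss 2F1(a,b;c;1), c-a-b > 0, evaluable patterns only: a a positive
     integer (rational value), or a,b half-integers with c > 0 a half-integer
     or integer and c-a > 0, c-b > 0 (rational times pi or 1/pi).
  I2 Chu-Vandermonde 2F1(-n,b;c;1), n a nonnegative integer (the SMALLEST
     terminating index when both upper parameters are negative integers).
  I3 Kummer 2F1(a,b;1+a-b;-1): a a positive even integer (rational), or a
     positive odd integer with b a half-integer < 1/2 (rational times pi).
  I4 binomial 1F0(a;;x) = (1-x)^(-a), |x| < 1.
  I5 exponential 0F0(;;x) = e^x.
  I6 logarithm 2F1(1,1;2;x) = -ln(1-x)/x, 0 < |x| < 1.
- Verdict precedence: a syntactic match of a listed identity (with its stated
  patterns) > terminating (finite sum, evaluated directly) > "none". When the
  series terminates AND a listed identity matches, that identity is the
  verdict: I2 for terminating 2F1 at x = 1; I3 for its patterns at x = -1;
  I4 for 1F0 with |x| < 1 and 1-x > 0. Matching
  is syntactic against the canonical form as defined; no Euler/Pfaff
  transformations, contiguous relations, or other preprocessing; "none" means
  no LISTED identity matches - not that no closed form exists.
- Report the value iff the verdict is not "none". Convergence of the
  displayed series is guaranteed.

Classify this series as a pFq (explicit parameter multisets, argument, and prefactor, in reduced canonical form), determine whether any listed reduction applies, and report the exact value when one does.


The tell: from the first term 8/9: the product of the first k integers (prefactor 8/9) is k!.
Term ratio: r(k) = (-1) * (k-8) (k+4) / [(k+13) (k+1)] - rational in k. x = (-1); t_0 = 8/9; negate the roots.

Prefactor 8/9, argument -1: 2F1 with upper {-8, 4} over lower {13}. Verdict: the Kummer evaluation I3 matches (x = -1; c = 13 equals 1+a-b for upper {-8, 4}: listed pattern). Its exact value is 88/9.


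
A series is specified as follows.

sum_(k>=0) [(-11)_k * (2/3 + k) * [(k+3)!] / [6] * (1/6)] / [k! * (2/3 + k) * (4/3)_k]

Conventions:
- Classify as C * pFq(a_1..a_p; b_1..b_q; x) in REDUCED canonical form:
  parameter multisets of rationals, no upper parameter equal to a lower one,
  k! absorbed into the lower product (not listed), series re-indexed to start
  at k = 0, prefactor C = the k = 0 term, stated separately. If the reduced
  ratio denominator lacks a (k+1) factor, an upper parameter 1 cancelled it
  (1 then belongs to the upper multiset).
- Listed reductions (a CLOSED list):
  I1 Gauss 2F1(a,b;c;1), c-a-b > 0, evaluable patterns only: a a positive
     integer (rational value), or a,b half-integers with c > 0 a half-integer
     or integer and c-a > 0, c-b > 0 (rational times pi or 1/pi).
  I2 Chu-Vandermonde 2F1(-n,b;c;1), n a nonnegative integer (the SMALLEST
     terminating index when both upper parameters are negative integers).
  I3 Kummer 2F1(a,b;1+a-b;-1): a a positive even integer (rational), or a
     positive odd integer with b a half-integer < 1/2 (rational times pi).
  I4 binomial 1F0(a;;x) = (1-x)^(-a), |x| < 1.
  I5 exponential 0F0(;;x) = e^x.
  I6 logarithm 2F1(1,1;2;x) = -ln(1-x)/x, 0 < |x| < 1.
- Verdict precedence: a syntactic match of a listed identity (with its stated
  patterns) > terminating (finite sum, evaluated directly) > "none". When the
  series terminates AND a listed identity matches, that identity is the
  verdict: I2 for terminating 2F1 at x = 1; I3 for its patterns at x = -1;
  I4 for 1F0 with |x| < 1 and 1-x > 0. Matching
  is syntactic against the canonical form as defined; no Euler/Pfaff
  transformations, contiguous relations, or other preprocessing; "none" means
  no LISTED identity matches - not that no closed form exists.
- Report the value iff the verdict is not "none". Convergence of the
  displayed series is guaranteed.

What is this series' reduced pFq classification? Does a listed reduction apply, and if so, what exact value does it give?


The series (x = 1) is 2F1: upper {-11, 4}, lower {4/3}, prefactor 1/6. Verdict: this is the Chu-Vandermonde identity I2 (terminating 2F1 at x = 1 with n = 11, b = 4, c = 4/3). Sum: -1/55335.

Key observation: t_0 = 1/6 here, and the factorial ratio (prefactor 1/6) (k+a-1)!/(a-1)! is a rising factorial (a)_k.
Adjacent-term ratio: r(k) = 1 * (k-11) (k+4) / [(k+4/3) (k+1)] - rational in k. x = 1; t_0 = 1/6; negate the roots.


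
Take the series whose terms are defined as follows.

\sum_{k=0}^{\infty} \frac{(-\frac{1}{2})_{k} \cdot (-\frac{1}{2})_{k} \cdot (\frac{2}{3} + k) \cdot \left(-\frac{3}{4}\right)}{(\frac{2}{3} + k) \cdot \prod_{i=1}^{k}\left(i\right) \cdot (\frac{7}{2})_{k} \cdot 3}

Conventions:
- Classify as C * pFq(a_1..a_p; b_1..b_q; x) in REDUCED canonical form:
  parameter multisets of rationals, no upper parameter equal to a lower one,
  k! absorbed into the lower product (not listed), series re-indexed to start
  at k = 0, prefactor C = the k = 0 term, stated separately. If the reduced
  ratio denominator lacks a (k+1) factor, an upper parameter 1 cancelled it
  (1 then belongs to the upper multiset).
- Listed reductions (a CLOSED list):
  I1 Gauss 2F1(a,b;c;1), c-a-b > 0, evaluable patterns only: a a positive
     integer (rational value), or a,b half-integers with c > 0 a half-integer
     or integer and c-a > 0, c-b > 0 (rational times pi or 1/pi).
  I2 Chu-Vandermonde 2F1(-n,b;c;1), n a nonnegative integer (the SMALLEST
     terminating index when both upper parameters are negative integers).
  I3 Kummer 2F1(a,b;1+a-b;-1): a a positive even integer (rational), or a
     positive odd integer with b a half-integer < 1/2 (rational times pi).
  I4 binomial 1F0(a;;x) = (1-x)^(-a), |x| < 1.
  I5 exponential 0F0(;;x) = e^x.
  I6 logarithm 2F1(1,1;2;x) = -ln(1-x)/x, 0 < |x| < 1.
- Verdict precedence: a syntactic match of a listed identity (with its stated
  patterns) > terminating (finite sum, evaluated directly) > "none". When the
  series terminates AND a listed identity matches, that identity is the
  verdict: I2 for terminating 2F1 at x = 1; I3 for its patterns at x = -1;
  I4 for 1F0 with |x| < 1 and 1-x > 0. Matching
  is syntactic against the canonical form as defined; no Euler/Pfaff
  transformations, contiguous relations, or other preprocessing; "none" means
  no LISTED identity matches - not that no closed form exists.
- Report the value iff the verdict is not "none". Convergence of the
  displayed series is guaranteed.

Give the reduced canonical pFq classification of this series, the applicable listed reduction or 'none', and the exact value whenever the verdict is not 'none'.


Classification (C = -\frac{1}{4}): 2F1 with upper {-\frac{1}{2}, -\frac{1}{2}}, lower {\frac{7}{2}}, argument x = 1. Verdict (x = 1): Gauss (I1, half-integer pattern) applies (x = 1; upper {-\frac{1}{2}, -\frac{1}{2}} half-integers, c = \frac{7}{2} in the evaluable pattern). Sum: \left(-\frac{175}{2048}\right) \cdot \pi.

Key step: with t_0 = -\frac{1}{4}, the factor k + 2/3 cancels (top and bottom), leaving prefactor -1/4.
Term ratio: r(k) = 1 * (k-\frac{1}{2}) (k-\frac{1}{2}) / [(k+\frac{7}{2}) (k+1)] - rational in k, leading ratio 1; with t_0 = -\frac{1}{4}, classification follows.


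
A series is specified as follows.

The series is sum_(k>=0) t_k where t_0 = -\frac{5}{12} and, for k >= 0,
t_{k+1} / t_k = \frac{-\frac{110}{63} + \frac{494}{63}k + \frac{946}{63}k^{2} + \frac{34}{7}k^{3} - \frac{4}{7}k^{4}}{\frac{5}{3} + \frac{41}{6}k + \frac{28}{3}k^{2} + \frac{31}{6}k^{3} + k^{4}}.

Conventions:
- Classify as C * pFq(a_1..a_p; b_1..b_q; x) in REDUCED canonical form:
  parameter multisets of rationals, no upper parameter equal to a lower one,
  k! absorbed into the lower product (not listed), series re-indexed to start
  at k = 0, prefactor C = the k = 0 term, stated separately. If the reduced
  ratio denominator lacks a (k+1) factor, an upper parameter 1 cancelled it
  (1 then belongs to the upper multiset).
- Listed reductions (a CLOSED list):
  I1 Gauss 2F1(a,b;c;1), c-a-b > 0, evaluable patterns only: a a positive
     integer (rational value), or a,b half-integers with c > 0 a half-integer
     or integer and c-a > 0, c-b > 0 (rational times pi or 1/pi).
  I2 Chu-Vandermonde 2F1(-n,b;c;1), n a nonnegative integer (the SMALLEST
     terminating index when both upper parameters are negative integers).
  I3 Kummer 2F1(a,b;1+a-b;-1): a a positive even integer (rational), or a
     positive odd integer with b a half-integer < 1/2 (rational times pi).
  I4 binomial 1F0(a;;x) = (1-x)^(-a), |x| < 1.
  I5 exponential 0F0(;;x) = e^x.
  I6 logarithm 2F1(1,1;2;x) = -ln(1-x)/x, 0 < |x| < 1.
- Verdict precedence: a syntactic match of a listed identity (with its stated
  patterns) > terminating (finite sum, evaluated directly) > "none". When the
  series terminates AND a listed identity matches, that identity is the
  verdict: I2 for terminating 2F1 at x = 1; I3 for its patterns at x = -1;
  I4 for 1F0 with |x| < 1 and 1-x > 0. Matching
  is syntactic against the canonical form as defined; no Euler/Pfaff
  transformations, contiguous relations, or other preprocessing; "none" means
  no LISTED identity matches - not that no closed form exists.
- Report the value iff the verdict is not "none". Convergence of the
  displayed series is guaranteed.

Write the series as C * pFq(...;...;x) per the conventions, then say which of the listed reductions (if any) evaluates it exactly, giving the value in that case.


The series (x = -\frac{4}{7}) is 3F2: upper {-11, -\frac{1}{6}, 1}, lower {\frac{1}{2}, 2}, prefactor -\frac{5}{12}. Verdict: terminating. (-11)_k vanishes past k = 11, leaving a 12-term sum, computed directly. Exact value: \frac{8124991966923651087605}{5298049476731250953532}.

Structural cue: t_0 being -\frac{5}{12}, the expanded ratio factors over Q; prefactor -5/12, roots give parameters.
Ratio: r(k) = -\frac{4}{7} * (k-11) (k-\frac{1}{6}) (k+1) / [(k+\frac{1}{2}) (k+2) (k+1)] - rational in k. x = -\frac{4}{7}; t_0 = -\frac{5}{12}; negate the roots.


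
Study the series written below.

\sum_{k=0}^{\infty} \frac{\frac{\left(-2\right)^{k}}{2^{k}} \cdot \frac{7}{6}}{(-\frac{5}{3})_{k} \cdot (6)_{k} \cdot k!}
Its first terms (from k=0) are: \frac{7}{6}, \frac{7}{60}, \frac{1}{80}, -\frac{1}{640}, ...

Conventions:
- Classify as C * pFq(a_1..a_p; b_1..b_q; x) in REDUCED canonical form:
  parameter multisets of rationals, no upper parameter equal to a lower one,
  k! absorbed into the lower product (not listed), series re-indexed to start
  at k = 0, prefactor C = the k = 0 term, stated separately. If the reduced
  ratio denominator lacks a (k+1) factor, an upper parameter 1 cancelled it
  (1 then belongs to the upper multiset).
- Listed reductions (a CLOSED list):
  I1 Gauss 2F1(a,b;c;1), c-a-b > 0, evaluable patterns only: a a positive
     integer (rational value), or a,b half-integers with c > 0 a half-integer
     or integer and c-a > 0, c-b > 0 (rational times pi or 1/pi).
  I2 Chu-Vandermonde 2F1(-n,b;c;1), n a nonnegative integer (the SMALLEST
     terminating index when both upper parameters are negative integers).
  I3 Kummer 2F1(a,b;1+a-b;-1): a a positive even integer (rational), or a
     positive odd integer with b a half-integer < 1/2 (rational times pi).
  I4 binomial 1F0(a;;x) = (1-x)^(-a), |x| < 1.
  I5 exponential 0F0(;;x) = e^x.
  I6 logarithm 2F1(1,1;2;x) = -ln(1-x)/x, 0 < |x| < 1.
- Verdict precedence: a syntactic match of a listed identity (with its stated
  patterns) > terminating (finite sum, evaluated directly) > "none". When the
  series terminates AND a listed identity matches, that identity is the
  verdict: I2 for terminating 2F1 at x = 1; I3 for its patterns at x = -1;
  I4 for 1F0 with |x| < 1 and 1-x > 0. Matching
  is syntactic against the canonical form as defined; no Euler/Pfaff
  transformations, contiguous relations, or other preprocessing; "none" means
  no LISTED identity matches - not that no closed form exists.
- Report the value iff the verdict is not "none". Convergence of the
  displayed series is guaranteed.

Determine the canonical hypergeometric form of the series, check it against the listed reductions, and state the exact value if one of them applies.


x = -1 here; the reduced form reads 0F2, upper {-}, lower {-\frac{5}{3}, 6}, C = \frac{7}{6}. Verdict: none - at argument -1 the multisets {-} ; {-\frac{5}{3}, 6} match no listed identity.

Structural cue: from the first term \frac{7}{6}: the two k-th powers (C = 7/6) combine into one argument.
Term ratio: r(k) = -1 * 1 / [(k-\frac{5}{3}) (k+6) (k+1)] - poly over poly, x = -1 from leading terms; C = \frac{7}{6} at k = 0.


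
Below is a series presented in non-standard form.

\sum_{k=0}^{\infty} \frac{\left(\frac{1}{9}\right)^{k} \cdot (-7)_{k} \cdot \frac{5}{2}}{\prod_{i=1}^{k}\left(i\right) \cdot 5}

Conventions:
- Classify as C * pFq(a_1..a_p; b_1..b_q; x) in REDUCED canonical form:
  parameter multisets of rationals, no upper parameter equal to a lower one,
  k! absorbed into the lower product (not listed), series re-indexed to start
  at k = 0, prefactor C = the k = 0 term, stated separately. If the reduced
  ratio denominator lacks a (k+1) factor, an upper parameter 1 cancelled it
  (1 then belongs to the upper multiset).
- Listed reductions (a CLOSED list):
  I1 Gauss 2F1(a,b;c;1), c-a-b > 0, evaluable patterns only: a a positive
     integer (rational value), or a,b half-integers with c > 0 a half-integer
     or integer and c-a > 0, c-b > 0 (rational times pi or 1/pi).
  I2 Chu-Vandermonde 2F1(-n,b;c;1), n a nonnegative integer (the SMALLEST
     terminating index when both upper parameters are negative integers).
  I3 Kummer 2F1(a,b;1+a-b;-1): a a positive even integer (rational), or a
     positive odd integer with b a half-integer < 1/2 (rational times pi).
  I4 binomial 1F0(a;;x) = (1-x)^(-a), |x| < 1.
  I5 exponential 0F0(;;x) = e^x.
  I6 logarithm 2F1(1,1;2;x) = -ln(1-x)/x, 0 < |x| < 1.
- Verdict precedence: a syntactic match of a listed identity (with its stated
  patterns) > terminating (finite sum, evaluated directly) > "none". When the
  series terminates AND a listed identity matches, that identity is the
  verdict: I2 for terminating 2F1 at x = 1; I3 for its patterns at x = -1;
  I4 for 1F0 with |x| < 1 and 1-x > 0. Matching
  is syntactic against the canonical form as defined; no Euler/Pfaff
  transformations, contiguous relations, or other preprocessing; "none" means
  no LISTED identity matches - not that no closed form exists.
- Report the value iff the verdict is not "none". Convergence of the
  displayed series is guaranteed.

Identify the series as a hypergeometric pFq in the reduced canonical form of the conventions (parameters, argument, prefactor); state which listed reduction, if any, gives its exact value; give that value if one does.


Classification (C = \frac{1}{2}): 1F0 with upper {-7}, lower {-}, argument x = \frac{1}{9}. Verdict (x = \frac{1}{9}): binomial (I4) applies (the 1F0 binomial series: exponent 7, x = \frac{1}{9}). Sum: \frac{1048576}{4782969}.

Key observation: t_0 = \frac{1}{2} here, and the product of the first k integers (C = 1/2) is k!.
Adjacent-term ratio: r(k) = \frac{1}{9} * (k-7) / [(k+1)] - poly over poly, x = \frac{1}{9} from leading terms; C = \frac{1}{2} at k = 0.


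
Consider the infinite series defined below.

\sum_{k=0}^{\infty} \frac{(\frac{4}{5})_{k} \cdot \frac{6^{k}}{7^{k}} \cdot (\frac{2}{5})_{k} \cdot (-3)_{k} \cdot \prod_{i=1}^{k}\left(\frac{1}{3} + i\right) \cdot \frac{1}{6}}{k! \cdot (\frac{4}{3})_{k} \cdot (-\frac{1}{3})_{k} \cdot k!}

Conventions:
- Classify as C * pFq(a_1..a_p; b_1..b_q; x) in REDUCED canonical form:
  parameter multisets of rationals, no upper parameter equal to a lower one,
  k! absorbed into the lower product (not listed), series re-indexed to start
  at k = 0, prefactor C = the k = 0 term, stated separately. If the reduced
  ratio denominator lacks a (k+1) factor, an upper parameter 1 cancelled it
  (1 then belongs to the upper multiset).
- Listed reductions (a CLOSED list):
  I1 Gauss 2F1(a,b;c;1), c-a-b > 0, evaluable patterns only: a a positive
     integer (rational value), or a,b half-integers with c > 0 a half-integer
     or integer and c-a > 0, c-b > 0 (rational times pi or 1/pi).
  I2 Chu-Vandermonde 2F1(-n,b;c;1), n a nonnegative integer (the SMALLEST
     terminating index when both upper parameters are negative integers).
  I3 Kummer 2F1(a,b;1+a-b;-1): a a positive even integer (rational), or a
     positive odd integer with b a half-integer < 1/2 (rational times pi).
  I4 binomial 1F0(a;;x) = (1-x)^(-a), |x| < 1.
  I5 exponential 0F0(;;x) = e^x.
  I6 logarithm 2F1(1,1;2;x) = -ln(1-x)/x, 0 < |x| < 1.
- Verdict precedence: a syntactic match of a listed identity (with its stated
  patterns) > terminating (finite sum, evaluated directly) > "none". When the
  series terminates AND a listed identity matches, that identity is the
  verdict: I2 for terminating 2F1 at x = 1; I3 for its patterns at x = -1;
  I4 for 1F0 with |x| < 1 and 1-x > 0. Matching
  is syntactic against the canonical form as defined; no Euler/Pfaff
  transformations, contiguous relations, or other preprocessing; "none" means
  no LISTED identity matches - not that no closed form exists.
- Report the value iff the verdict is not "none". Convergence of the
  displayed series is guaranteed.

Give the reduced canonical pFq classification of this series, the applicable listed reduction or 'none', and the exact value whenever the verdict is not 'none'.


First insight: from the first term \frac{1}{6}: the denominator's factorial ratio (C = 1/6) is a lower Pochhammer.
Adjacent-term ratio: r(k) = \frac{6}{7} * (k-3) (k+\frac{2}{5}) (k+\frac{4}{5}) / [(k-\frac{1}{3}) (k+1) (k+1)] - rational; roots negated = parameters, x = \frac{6}{7}, C = \frac{1}{6}.

Reduced: x = \frac{6}{7}, 3F2, upper = {-3, \frac{2}{5}, \frac{4}{5}}, lower = {-\frac{1}{3}, 1}, C = \frac{1}{6}. Verdict: terminating (-3 upstairs). 4 nonzero terms in all; added directly. Exact value: \frac{549683}{3281250}.


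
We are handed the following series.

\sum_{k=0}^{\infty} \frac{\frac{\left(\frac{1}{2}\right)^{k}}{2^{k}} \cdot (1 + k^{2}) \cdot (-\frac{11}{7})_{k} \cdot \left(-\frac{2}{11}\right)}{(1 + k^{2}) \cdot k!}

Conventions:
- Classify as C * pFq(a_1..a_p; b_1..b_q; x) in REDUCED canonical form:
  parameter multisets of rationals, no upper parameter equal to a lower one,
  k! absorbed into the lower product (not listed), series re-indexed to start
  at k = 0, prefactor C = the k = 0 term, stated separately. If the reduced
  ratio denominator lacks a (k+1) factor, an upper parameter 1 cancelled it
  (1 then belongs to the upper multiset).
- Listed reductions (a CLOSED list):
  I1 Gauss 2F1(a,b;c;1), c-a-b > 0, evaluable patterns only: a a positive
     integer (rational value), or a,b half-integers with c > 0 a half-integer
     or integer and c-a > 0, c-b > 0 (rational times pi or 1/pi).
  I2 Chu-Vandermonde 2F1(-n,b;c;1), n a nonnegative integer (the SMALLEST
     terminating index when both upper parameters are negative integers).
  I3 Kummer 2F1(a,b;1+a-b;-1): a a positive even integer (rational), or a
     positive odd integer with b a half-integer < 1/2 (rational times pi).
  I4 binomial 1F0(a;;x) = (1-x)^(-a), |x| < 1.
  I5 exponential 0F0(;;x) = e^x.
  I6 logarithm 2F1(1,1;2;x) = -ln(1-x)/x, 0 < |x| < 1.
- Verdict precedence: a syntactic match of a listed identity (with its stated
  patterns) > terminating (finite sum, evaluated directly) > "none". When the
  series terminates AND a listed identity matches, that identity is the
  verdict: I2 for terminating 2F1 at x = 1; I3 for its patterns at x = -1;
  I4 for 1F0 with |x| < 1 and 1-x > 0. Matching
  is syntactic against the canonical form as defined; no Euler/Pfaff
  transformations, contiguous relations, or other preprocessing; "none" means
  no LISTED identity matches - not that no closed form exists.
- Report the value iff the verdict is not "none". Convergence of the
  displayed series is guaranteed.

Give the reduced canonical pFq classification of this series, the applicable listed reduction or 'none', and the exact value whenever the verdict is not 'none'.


Canonical form: C = -\frac{2}{11} times 1F0 with upper {-\frac{11}{7}}, lower {-}, x = \frac{1}{4}. Verdict (x = \frac{1}{4}): the binomial series (I4) applies (the 1F0 binomial series: exponent 11/7, x = \frac{1}{4}). Exact value: \left(-\frac{2}{11}\right) \cdot \left(\frac{3}{4}\right)^{\frac{11}{7}}.

Key observation: from the first term -\frac{2}{11}: the two k-th powers (prefactor -2/11) combine into one argument.
Step ratio: r(k) = \frac{1}{4} * (k-\frac{11}{7}) / [(k+1)] - rational in k, leading ratio \frac{1}{4}; with t_0 = -\frac{2}{11}, classification follows.


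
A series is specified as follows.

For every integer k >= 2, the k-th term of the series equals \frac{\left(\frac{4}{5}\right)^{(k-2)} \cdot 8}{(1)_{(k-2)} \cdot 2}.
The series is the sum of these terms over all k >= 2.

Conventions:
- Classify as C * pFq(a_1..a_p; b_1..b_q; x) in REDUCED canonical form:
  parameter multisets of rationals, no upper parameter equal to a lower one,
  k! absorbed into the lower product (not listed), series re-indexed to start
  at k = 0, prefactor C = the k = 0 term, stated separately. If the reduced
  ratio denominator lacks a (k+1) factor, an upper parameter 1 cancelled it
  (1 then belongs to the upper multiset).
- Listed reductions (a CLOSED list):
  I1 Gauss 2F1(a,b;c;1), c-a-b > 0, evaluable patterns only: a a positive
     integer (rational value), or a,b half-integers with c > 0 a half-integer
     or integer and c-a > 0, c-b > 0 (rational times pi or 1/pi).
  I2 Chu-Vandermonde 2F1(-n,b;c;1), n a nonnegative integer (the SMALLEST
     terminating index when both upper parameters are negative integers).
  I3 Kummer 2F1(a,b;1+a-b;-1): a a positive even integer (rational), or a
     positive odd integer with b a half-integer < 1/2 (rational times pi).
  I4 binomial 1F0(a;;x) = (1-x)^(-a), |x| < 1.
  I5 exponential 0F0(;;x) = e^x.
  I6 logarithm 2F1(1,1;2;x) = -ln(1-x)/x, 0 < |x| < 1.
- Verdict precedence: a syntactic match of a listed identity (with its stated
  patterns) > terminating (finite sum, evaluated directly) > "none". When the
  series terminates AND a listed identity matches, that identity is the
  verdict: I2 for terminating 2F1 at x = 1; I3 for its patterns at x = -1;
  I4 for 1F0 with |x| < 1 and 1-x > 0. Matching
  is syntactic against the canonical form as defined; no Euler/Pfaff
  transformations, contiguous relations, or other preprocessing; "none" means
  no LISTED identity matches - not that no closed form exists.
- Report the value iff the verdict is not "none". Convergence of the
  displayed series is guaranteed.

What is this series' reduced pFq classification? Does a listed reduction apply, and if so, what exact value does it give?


Prefactor 4, argument \frac{4}{5}: 0F0 with upper {-} over lower {-}. Verdict at x = \frac{4}{5}: exponential (I5) matches (the 0F0 exponential series at x = \frac{4}{5}). Its exact value is 4 \cdot e^{\frac{4}{5}}.

Key step: t_0 being 4, the constant factors (prefactor 4) combine into one prefactor.
Term ratio: r(k) = \frac{4}{5} * 1 / [(k+1)] - rational; roots negated = parameters, x = \frac{4}{5}, C = 4.


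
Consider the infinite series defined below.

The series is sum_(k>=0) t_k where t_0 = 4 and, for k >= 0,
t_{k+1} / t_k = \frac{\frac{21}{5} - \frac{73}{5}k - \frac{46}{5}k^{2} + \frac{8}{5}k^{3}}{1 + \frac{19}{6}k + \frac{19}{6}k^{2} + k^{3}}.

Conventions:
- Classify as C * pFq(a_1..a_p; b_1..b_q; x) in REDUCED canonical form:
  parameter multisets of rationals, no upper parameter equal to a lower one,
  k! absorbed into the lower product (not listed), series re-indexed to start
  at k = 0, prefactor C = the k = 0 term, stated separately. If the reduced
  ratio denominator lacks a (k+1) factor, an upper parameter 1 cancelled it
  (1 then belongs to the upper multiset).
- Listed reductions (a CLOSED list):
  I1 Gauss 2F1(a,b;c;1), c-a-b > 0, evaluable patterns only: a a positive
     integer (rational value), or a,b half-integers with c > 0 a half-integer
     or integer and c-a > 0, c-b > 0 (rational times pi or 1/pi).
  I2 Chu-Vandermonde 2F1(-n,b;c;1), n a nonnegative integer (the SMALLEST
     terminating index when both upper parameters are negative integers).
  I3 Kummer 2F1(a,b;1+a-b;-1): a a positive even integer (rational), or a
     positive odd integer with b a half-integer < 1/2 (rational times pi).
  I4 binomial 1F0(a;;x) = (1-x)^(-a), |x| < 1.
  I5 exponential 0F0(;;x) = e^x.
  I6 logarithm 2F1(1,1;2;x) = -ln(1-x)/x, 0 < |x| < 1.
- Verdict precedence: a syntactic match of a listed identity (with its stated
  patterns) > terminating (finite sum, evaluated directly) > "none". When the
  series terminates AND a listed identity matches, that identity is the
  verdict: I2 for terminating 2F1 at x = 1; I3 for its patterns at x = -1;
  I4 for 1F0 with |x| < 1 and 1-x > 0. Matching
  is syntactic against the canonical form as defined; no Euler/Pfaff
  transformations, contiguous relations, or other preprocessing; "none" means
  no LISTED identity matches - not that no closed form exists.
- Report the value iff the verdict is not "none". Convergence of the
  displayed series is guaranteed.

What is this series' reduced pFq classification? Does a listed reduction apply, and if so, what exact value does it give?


x = \frac{8}{5} here; the reduced form reads 2F1, upper {-7, -\frac{1}{4}}, lower {\frac{2}{3}}, C = 4. Verdict: terminating. With -7 upstairs the series is a 8-term polynomial sum; evaluated term by term. Its exact value is \frac{63071534}{6640625}.

Structural cue: with t_0 = 4, the ratio is unreduced: k + 3/2 divides both sides (C = 4).
Adjacent-term ratio: r(k) = \frac{8}{5} * (k-7) (k-\frac{1}{4}) / [(k+\frac{2}{3}) (k+1)] - poly over poly, x = \frac{8}{5} from leading terms; C = 4 at k = 0.


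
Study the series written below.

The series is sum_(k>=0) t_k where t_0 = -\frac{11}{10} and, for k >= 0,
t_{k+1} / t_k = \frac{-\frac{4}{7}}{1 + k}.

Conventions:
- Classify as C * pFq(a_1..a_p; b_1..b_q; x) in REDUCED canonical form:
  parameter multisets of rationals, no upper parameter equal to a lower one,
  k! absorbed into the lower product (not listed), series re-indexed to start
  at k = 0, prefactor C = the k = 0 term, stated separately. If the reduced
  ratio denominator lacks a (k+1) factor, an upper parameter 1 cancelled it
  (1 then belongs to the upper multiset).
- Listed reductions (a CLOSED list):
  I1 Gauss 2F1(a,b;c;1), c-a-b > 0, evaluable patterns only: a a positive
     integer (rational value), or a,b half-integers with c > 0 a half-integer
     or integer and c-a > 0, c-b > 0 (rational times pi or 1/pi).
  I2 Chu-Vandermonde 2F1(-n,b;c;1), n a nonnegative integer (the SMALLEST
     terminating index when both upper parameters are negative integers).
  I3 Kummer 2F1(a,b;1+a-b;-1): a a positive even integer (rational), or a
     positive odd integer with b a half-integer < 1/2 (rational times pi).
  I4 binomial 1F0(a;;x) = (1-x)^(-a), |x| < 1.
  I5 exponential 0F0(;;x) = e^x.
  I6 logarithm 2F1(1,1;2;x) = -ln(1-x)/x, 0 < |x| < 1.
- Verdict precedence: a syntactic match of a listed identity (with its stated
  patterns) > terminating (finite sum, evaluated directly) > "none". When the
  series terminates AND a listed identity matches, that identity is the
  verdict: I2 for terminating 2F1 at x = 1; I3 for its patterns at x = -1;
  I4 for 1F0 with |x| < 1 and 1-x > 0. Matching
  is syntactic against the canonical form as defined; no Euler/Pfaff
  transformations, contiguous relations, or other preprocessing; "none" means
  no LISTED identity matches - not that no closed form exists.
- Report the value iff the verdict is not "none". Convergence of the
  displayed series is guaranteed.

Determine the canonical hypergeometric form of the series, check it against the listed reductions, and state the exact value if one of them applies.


First insight: with t_0 = -\frac{11}{10}, the expanded ratio factors over Q; C = -11/10, x = -4/7, roots give parameters.
Adjacent-term ratio: r(k) = -\frac{4}{7} * 1 / [(k+1)] - rational in k. x = -\frac{4}{7}; t_0 = -\frac{11}{10}; negate the roots.

The series (x = -\frac{4}{7}) is 0F0: upper {-}, lower {-}, prefactor -\frac{11}{10}. Verdict: the I5 exponential reduction fires (the 0F0 exponential series at x = -\frac{4}{7}). Its exact value is \left(-\frac{11}{10}\right) \cdot e^{-\frac{4}{7}}.


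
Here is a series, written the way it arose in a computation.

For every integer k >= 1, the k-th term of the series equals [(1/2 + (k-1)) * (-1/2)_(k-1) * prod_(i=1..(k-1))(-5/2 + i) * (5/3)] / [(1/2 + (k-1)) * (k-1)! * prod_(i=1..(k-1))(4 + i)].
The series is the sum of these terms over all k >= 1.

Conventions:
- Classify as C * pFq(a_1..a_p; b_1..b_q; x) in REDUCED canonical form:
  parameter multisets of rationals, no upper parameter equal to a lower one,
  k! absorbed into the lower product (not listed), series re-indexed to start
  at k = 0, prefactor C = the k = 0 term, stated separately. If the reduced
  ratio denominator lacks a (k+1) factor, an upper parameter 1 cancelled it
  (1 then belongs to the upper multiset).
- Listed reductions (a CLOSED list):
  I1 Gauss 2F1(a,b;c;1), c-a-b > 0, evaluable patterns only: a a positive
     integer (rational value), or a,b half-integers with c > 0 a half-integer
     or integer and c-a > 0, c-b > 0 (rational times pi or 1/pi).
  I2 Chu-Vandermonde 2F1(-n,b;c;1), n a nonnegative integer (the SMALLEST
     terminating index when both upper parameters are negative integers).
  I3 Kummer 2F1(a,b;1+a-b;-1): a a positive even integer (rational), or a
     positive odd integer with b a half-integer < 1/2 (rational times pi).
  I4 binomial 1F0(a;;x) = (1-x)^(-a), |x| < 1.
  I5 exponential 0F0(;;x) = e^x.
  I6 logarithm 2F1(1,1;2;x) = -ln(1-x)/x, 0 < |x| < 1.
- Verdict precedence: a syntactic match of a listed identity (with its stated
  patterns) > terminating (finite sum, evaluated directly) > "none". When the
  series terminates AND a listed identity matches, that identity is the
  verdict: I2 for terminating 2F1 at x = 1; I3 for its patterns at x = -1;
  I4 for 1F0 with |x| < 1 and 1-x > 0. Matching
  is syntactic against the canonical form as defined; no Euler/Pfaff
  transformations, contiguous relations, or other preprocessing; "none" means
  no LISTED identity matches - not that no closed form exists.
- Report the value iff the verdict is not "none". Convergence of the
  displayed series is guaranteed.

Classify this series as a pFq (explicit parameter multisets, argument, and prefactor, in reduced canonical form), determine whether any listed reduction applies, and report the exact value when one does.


First insight: from the first term 5/3: the running product (C = 5/3, x = 1) telescopes to a rising factorial.
Adjacent-term ratio: r(k) = 1 * (k-3/2) (k-1/2) / [(k+5) (k+1)] - poly over poly, x = 1 from leading terms; C = 5/3 at k = 0.

The series (x = 1) is 2F1: upper {-3/2, -1/2}, lower {5}, prefactor 5/3. Verdict: Gauss's theorem I1 (half-integer case) fires (x = 1; upper {-3/2, -1/2} half-integers, c = 5 in the evaluable pattern). Hence: (262144/43659) / pi.
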